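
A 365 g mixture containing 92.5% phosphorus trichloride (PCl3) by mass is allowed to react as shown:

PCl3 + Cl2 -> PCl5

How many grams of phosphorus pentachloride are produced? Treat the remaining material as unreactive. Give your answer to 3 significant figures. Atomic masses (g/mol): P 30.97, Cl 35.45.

512 g

Mass of pure PCl3 = 365 g × 0.925 = 337.6 g.
M(PCl3) = 30.97 + 3(35.45) = 137.32 g/mol.
M(PCl5) = 30.97 + 5(35.45) = 208.22 g/mol.
n(PCl3) = 337.6 g / 137.32 g/mol = 2.459 mol.
From the equation the PCl3:PCl5 mole ratio is 1:1, so n(PCl5) = 2.459 × 1/1 = 2.459 mol.
Mass of PCl5 = 2.459 mol × 208.22 g/mol = 511.9 g.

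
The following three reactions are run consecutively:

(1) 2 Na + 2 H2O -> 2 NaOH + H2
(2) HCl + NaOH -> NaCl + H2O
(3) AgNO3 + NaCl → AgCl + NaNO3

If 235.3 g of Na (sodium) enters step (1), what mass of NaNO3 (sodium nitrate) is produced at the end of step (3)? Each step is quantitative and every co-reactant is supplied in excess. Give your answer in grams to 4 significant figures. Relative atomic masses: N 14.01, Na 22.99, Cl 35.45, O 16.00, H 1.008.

870.0 g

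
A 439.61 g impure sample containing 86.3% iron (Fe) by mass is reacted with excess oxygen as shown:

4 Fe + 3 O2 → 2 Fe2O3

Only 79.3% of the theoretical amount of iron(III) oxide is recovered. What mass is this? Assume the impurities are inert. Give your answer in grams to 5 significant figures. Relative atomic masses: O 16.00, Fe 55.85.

Pure Fe available = 439.61 g × 0.863 = 379.383 g.
M(Fe) = 55.85 g/mol.
M(Fe2O3) = 2(55.85) + 3(16.00) = 159.70 g/mol.
n(Fe) = 379.383 g / 55.85 g/mol = 6.79290 mol.
From the equation the Fe:Fe2O3 mole ratio is 4:2, so n(Fe2O3) = 6.79290 × 2/4 = 3.39645 mol.
Mass of Fe2O3 = 3.39645 mol × 159.70 g/mol = 542.413 g.
Actual mass collected = 542.413 g × 0.793 = 430.134 g.

430.13 g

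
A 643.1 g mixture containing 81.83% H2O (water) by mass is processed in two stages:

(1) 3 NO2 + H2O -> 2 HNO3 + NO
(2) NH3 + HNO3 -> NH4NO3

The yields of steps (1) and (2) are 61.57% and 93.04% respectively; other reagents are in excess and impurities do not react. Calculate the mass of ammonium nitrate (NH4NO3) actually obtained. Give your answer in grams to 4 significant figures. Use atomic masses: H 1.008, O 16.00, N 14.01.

2679 g

Pure H2O = 643.1 × 0.8183 = 526.25 g.
M(H2O) = 2(1.008) + 16.00 = 18.016 g/mol.
M(NH4NO3) = 2(14.01) + 4(1.008) + 3(16.00) = 80.052 g/mol.
n(H2O) = 526.25 / 18.016 = 29.210 mol.
Step 1 (H2O:HNO3 = 1:2): theoretical n(HNO3) = 58.420 mol; at 61.57% yield, n(HNO3) = 35.969 mol.
Step 2 (HNO3:NH4NO3 = 1:1): theoretical n(NH4NO3) = 35.969 mol, so theoretical mass = 35.969 × 80.052 = 2879.4 g.
At 93.04% yield, actual mass of NH4NO3 = 2879.4 × 0.9304 = 2679.0 g.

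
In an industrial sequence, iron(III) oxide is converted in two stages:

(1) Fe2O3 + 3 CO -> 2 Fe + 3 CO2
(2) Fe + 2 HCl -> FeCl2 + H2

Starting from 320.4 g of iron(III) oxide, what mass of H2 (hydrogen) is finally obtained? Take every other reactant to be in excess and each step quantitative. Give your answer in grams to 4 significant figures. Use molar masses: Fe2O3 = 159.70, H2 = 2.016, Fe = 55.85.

8.089 g

n(Fe2O3) = 320.40 / 159.70 = 2.0063 mol.
Step 1 gives a 1:2 ratio of Fe2O3 to Fe, so n(Fe) = 4.0125 mol.
In step 2 the Fe:H2 ratio is 1:1, so n(H2) = 4.0125 mol.
Mass of H2 = 4.0125 × 2.016 = 8.0892 g.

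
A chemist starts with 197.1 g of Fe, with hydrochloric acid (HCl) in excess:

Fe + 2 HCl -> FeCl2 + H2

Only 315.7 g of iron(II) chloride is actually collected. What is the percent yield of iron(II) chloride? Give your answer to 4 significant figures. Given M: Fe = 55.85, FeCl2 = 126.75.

70.58 %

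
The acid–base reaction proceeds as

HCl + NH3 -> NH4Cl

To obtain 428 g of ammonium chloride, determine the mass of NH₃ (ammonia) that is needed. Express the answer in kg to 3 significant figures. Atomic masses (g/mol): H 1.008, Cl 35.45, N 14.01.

M(NH4Cl) = 14.01 + 4(1.008) + 35.45 = 53.492 g/mol.
M(NH3) = 14.01 + 3(1.008) = 17.034 g/mol.
n(NH4Cl) = 428.0 g / 53.492 g/mol = 8.001 mol.
From the equation the NH4Cl:NH3 mole ratio is 1:1, so n(NH3) = 8.001 × 1/1 = 8.001 mol.
Mass of NH3 = 8.001 mol × 17.034 g/mol = 136.3 g.
Converting to kg: 136.3 g = 0.136 kg.

0.136 kg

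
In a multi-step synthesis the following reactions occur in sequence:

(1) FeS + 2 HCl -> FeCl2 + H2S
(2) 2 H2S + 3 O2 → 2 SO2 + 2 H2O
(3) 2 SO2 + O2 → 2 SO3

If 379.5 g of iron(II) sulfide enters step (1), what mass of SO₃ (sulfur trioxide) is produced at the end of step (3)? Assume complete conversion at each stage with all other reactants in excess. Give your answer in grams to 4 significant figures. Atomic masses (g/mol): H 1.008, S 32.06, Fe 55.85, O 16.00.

M(FeS) = 55.85 + 32.06 = 87.91 g/mol.
M(SO3) = 32.06 + 3(16.00) = 80.06 g/mol.
n(FeS) = 379.5 / 87.91 = 4.3169 mol.
Reaction (1): FeS→H2S ratio 1:1 ⇒ n(H2S) = 4.3169 mol.
Reaction (2): H2S→SO2 ratio 2:2 ⇒ n(SO2) = 4.3169 mol.
Reaction (3): SO2→SO3 ratio 2:2 ⇒ n(SO3) = 4.3169 mol.
Mass of SO3 = 4.3169 × 80.06 = 345.61 g.

345.6 g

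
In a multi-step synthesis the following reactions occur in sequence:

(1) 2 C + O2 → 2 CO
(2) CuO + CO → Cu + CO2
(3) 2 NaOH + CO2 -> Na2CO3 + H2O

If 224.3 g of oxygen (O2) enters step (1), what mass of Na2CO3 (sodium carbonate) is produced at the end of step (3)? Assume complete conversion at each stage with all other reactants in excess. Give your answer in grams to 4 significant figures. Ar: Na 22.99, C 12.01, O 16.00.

1486 g

M(O2) = 2(16.00) = 32.00 g/mol.
M(Na2CO3) = 2(22.99) + 12.01 + 3(16.00) = 105.99 g/mol.
n(O2) = 224.3 / 32.00 = 7.0094 mol.
Reaction (1): O2→CO ratio 1:2 ⇒ n(CO) = 14.019 mol.
Reaction (2): CO→CO2 ratio 1:1 ⇒ n(CO2) = 14.019 mol.
Reaction (3): CO2→Na2CO3 ratio 1:1 ⇒ n(Na2CO3) = 14.019 mol.
Mass of Na2CO3 = 14.019 × 105.99 = 1485.8 g.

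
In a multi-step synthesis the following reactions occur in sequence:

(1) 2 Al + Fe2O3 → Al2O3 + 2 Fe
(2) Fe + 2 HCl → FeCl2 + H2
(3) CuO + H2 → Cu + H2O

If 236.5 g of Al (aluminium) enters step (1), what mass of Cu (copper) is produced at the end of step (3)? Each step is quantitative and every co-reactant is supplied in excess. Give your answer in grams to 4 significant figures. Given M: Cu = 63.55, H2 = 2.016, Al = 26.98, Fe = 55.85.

n(Al) = 236.5 / 26.98 = 8.7658 mol.
Reaction (1): Al→Fe ratio 2:2 ⇒ n(Fe) = 8.7658 mol.
Reaction (2): Fe→H2 ratio 1:1 ⇒ n(H2) = 8.7658 mol.
Reaction (3): H2→Cu ratio 1:1 ⇒ n(Cu) = 8.7658 mol.
Mass of Cu = 8.7658 × 63.55 = 557.06 g.

557.1 g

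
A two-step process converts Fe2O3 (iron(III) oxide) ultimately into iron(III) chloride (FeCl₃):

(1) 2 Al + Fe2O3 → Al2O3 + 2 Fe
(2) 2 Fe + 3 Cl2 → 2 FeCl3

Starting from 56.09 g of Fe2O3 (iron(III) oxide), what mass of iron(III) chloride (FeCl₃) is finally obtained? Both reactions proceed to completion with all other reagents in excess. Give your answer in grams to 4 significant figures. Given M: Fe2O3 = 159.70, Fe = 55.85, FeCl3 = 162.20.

113.9 g

n(Fe2O3) = 56.090 / 159.70 = 0.35122 mol.
Step 1 gives a 1:2 ratio of Fe2O3 to Fe, so n(Fe) = 0.70244 mol.
In step 2 the Fe:FeCl3 ratio is 2:2, so n(FeCl3) = 0.70244 mol.
Mass of FeCl3 = 0.70244 × 162.20 = 113.94 g.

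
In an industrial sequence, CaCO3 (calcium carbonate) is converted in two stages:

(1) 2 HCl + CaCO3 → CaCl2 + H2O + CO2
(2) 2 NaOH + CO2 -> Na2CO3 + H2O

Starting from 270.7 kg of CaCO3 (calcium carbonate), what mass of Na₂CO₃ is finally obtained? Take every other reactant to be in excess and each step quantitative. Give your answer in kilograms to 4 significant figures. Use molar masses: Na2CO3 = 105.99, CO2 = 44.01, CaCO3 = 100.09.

270.7 kg = 270700 g.
n(CaCO3) = 270700 / 100.09 = 2704.6 mol.
Step 1 gives a 1:1 ratio of CaCO3 to CO2, so n(CO2) = 2704.6 mol.
In step 2 the CO2:Na2CO3 ratio is 1:1, so n(Na2CO3) = 2704.6 mol.
Mass of Na2CO3 = 2704.6 × 105.99 = 286660 g = 286.7 kg.

286.7 kg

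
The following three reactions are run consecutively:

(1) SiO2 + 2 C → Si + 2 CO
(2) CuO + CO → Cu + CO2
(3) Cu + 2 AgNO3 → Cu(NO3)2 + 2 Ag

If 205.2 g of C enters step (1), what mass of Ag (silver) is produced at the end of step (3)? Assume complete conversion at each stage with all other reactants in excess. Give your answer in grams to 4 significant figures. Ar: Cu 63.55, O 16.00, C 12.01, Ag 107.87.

3686 g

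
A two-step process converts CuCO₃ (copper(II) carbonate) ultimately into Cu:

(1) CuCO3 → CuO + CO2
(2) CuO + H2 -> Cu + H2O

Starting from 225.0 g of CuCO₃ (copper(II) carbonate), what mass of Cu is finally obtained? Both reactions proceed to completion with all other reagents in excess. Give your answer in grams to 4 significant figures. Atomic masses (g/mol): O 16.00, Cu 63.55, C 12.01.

M(CuCO3) = 63.55 + 12.01 + 3(16.00) = 123.56 g/mol.
M(Cu) = 63.55 g/mol.
n(CuCO3) = 225.00 / 123.56 = 1.8210 mol.
Step 1 gives a 1:1 ratio of CuCO3 to CuO, so n(CuO) = 1.8210 mol.
In step 2 the CuO:Cu ratio is 1:1, so n(Cu) = 1.8210 mol.
Mass of Cu = 1.8210 × 63.55 = 115.72 g.

115.7 g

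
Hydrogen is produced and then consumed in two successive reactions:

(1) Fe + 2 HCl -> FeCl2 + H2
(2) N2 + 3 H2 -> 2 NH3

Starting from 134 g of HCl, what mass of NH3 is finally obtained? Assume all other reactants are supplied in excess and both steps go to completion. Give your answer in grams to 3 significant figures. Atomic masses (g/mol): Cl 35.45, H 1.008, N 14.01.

M(HCl) = 1.008 + 35.45 = 36.458 g/mol.
M(NH3) = 14.01 + 3(1.008) = 17.034 g/mol.
n(HCl) = 134.0 / 36.458 = 3.675 mol.
Step 1 gives a 2:1 ratio of HCl to H2, so n(H2) = 1.838 mol.
In step 2 the H2:NH3 ratio is 3:2, so n(NH3) = 1.225 mol.
Mass of NH3 = 1.225 × 17.034 = 20.87 g.

20.9 g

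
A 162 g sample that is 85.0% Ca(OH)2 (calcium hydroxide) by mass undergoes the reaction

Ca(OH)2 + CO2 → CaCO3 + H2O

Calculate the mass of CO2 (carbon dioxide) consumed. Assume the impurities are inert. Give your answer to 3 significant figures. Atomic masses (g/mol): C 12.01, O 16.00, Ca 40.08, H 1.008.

81.8 g

Mass of pure Ca(OH)2 = 162 g × 0.850 = 137.7 g.
M(Ca(OH)2) = 40.08 + 2(16.00) + 2(1.008) = 74.096 g/mol.
M(CO2) = 12.01 + 2(16.00) = 44.01 g/mol.
n(Ca(OH)2) = 137.7 g / 74.096 g/mol = 1.858 mol.
From the equation the Ca(OH)2:CO2 mole ratio is 1:1, so n(CO2) = 1.858 × 1/1 = 1.858 mol.
Mass of CO2 = 1.858 mol × 44.01 g/mol = 81.79 g.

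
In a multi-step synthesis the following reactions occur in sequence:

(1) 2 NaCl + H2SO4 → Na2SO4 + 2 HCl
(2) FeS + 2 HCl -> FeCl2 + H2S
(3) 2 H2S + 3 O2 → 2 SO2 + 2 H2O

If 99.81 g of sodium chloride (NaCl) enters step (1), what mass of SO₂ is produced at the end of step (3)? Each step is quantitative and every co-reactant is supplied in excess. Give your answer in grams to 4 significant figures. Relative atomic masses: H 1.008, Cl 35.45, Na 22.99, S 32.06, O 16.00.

54.70 g

M(NaCl) = 22.99 + 35.45 = 58.44 g/mol.
M(SO2) = 32.06 + 2(16.00) = 64.06 g/mol.
n(NaCl) = 99.81 / 58.44 = 1.7079 mol.
Reaction (1): NaCl→HCl ratio 2:2 ⇒ n(HCl) = 1.7079 mol.
Reaction (2): HCl→H2S ratio 2:1 ⇒ n(H2S) = 0.85395 mol.
Reaction (3): H2S→SO2 ratio 2:2 ⇒ n(SO2) = 0.85395 mol.
Mass of SO2 = 0.85395 × 64.06 = 54.704 g.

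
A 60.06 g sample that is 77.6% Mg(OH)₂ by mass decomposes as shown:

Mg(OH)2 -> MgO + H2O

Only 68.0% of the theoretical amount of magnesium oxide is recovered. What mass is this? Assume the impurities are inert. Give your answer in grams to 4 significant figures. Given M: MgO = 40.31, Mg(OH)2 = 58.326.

21.90 g

Pure Mg(OH)2 available = 60.06 g × 0.776 = 46.607 g.
n(Mg(OH)2) = 46.607 g / 58.326 g/mol = 0.79907 mol.
From the equation the Mg(OH)2:MgO mole ratio is 1:1, so n(MgO) = 0.79907 × 1/1 = 0.79907 mol.
Mass of MgO = 0.79907 mol × 40.31 g/mol = 32.211 g.
Actual mass collected = 32.211 g × 0.680 = 21.903 g.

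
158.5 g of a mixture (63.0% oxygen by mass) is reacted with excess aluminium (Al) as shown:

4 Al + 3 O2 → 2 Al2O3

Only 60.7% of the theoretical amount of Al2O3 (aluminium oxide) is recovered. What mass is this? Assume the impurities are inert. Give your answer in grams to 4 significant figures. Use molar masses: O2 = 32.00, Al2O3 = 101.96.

Pure O2 available = 158.5 g × 0.630 = 99.855 g.
n(O2) = 99.855 g / 32.00 g/mol = 3.1205 mol.
From the equation the O2:Al2O3 mole ratio is 3:2, so n(Al2O3) = 3.1205 × 2/3 = 2.0803 mol.
Mass of Al2O3 = 2.0803 mol × 101.96 g/mol = 212.11 g.
Actual mass collected = 212.11 g × 0.607 = 128.75 g.

128.7 g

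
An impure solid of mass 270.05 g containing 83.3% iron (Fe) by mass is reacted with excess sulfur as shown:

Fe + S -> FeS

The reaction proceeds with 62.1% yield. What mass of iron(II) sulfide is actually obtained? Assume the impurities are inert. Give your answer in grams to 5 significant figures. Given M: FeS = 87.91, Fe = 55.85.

219.89 g

Pure Fe available = 270.05 g × 0.833 = 224.952 g.
n(Fe) = 224.952 g / 55.85 g/mol = 4.02778 mol.
From the equation the Fe:FeS mole ratio is 1:1, so n(FeS) = 4.02778 × 1/1 = 4.02778 mol.
Mass of FeS = 4.02778 mol × 87.91 g/mol = 354.082 g.
Actual mass collected = 354.082 g × 0.621 = 219.885 g.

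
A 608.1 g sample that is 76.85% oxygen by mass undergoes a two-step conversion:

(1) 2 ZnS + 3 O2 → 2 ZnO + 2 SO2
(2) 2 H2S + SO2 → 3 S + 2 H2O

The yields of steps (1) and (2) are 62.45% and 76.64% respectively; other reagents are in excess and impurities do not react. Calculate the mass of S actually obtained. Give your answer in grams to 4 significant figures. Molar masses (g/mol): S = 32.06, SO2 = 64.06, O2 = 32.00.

448.2 g

Pure O2 = 608.1 × 0.7685 = 467.32 g.
n(O2) = 467.32 / 32.00 = 14.604 mol.
Step 1 (O2:SO2 = 3:2): theoretical n(SO2) = 9.7359 mol; at 62.45% yield, n(SO2) = 6.0801 mol.
Step 2 (SO2:S = 1:3): theoretical n(S) = 18.240 mol, so theoretical mass = 18.240 × 32.06 = 584.78 g.
At 76.64% yield, actual mass of S = 584.78 × 0.7664 = 448.18 g.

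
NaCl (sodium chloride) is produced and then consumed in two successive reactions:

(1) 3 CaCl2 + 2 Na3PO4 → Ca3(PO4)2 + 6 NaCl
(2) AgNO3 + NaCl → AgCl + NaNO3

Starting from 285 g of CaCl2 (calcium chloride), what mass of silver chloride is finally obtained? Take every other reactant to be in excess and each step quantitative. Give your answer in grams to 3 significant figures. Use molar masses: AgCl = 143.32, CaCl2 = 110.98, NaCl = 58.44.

n(CaCl2) = 285.0 / 110.98 = 2.568 mol.
Step 1 gives a 3:6 ratio of CaCl2 to NaCl, so n(NaCl) = 5.136 mol.
In step 2 the NaCl:AgCl ratio is 1:1, so n(AgCl) = 5.136 mol.
Mass of AgCl = 5.136 × 143.32 = 736.1 g.

736 g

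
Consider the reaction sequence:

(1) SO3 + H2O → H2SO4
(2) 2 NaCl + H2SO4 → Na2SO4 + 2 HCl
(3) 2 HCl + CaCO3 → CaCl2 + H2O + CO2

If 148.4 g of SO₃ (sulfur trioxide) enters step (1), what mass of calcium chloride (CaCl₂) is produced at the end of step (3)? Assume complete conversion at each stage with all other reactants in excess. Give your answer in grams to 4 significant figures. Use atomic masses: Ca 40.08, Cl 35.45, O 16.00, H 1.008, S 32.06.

M(SO3) = 32.06 + 3(16.00) = 80.06 g/mol.
M(CaCl2) = 40.08 + 2(35.45) = 110.98 g/mol.
n(SO3) = 148.4 / 80.06 = 1.8536 mol.
Reaction (1): SO3→H2SO4 ratio 1:1 ⇒ n(H2SO4) = 1.8536 mol.
Reaction (2): H2SO4→HCl ratio 1:2 ⇒ n(HCl) = 3.7072 mol.
Reaction (3): HCl→CaCl2 ratio 2:1 ⇒ n(CaCl2) = 1.8536 mol.
Mass of CaCl2 = 1.8536 × 110.98 = 205.71 g.

205.7 g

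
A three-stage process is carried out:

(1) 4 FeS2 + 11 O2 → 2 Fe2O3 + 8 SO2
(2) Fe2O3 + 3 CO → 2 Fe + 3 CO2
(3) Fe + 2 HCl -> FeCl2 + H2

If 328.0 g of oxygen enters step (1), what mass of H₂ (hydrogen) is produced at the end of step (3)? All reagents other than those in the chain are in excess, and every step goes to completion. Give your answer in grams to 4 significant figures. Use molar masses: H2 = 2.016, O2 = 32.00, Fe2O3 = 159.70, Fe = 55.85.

n(O2) = 328.0 / 32.00 = 10.250 mol.
Reaction (1): O2→Fe2O3 ratio 11:2 ⇒ n(Fe2O3) = 1.8636 mol.
Reaction (2): Fe2O3→Fe ratio 1:2 ⇒ n(Fe) = 3.7273 mol.
Reaction (3): Fe→H2 ratio 1:1 ⇒ n(H2) = 3.7273 mol.
Mass of H2 = 3.7273 × 2.016 = 7.5142 g.

7.514 g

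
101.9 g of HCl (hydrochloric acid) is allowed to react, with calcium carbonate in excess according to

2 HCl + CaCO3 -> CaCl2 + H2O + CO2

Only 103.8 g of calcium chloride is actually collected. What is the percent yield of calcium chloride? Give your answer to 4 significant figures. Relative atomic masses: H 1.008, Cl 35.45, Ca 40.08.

66.93 %

M(HCl) = 1.008 + 35.45 = 36.458 g/mol.
M(CaCl2) = 40.08 + 2(35.45) = 110.98 g/mol.
n(HCl) = 101.90 g / 36.458 g/mol = 2.7950 mol.
From the equation the HCl:CaCl2 mole ratio is 2:1, so n(CaCl2) = 2.7950 × 1/2 = 1.3975 mol.
Mass of CaCl2 = 1.3975 mol × 110.98 g/mol = 155.09 g.
This is the theoretical yield. Percent yield = 103.8 g / 155.09 g × 100% = 66.927%.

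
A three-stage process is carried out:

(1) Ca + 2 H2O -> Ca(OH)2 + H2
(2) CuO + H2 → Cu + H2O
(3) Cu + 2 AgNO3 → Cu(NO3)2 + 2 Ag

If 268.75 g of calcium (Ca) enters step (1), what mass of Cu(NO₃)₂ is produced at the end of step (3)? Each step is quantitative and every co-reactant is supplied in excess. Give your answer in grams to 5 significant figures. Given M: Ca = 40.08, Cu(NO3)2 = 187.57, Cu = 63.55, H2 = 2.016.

n(Ca) = 268.75 / 40.08 = 6.70534 mol.
Reaction (1): Ca→H2 ratio 1:1 ⇒ n(H2) = 6.70534 mol.
Reaction (2): H2→Cu ratio 1:1 ⇒ n(Cu) = 6.70534 mol.
Reaction (3): Cu→Cu(NO3)2 ratio 1:1 ⇒ n(Cu(NO3)2) = 6.70534 mol.
Mass of Cu(NO3)2 = 6.70534 × 187.57 = 1257.72 g.

1257.7 g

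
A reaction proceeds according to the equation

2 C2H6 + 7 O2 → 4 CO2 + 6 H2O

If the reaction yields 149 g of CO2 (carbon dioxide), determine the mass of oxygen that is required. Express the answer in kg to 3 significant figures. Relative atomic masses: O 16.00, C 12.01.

M(CO2) = 12.01 + 2(16.00) = 44.01 g/mol.
M(O2) = 2(16.00) = 32.00 g/mol.
n(CO2) = 149.0 g / 44.01 g/mol = 3.386 mol.
From the equation the CO2:O2 mole ratio is 4:7, so n(O2) = 3.386 × 7/4 = 5.925 mol.
Mass of O2 = 5.925 mol × 32.00 g/mol = 189.6 g.
Converting to kg: 189.6 g = 0.190 kg.

0.190 kg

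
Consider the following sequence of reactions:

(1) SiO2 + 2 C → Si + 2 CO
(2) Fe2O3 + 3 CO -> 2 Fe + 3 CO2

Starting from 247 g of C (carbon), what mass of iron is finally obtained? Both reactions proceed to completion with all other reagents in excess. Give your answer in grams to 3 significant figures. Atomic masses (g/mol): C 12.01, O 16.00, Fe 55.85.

766 g

M(C) = 12.01 g/mol.
M(Fe) = 55.85 g/mol.
n(C) = 247.0 / 12.01 = 20.57 mol.
Step 1 gives a 2:2 ratio of C to CO, so n(CO) = 20.57 mol.
In step 2 the CO:Fe ratio is 3:2, so n(Fe) = 13.71 mol.
Mass of Fe = 13.71 × 55.85 = 765.7 g.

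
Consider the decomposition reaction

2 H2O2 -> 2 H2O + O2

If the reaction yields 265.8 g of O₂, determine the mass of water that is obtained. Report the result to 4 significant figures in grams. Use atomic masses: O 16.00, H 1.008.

299.3 g

M(O2) = 2(16.00) = 32.00 g/mol.
M(H2O) = 2(1.008) + 16.00 = 18.016 g/mol.
n(O2) = 265.80 g / 32.00 g/mol = 8.3063 mol.
From the equation the O2:H2O mole ratio is 1:2, so n(H2O) = 8.3063 × 2/1 = 16.613 mol.
Mass of H2O = 16.613 mol × 18.016 g/mol = 299.29 g.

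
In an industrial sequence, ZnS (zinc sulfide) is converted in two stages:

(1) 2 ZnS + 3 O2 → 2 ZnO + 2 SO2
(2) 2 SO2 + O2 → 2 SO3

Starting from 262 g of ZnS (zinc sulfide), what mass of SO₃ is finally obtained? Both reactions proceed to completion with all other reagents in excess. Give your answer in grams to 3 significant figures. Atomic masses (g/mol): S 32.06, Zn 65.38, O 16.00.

215 g

M(ZnS) = 65.38 + 32.06 = 97.44 g/mol.
M(SO3) = 32.06 + 3(16.00) = 80.06 g/mol.
n(ZnS) = 262.0 / 97.44 = 2.689 mol.
Step 1 gives a 2:2 ratio of ZnS to SO2, so n(SO2) = 2.689 mol.
In step 2 the SO2:SO3 ratio is 2:2, so n(SO3) = 2.689 mol.
Mass of SO3 = 2.689 × 80.06 = 215.3 g.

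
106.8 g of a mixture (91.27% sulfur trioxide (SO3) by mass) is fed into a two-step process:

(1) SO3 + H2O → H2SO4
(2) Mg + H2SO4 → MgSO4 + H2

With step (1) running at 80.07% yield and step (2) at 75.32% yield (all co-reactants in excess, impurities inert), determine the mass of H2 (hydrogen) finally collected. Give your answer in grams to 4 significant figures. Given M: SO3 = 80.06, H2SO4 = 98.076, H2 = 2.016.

1.480 g

Pure SO3 = 106.8 × 0.9127 = 97.476 g.
n(SO3) = 97.476 / 80.06 = 1.2175 mol.
Step 1 (SO3:H2SO4 = 1:1): theoretical n(H2SO4) = 1.2175 mol; at 80.07% yield, n(H2SO4) = 0.97489 mol.
Step 2 (H2SO4:H2 = 1:1): theoretical n(H2) = 0.97489 mol, so theoretical mass = 0.97489 × 2.016 = 1.9654 g.
At 75.32% yield, actual mass of H2 = 1.9654 × 0.7532 = 1.4803 g.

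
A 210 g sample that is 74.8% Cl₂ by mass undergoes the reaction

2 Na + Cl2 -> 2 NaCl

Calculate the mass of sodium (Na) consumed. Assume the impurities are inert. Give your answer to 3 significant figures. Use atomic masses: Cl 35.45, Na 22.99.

Mass of pure Cl2 = 210 g × 0.748 = 157.1 g.
M(Cl2) = 2(35.45) = 70.90 g/mol.
M(Na) = 22.99 g/mol.
n(Cl2) = 157.1 g / 70.90 g/mol = 2.216 mol.
From the equation the Cl2:Na mole ratio is 1:2, so n(Na) = 2.216 × 2/1 = 4.431 mol.
Mass of Na = 4.431 mol × 22.99 g/mol = 101.9 g.

102 g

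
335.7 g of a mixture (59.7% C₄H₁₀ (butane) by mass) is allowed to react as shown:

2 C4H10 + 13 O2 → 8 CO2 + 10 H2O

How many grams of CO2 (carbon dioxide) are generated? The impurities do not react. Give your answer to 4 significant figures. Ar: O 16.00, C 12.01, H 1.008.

607.0 g

Mass of pure C4H10 = 335.7 g × 0.597 = 200.41 g.
M(C4H10) = 4(12.01) + 10(1.008) = 58.12 g/mol.
M(CO2) = 12.01 + 2(16.00) = 44.01 g/mol.
n(C4H10) = 200.41 g / 58.12 g/mol = 3.4483 mol.
From the equation the C4H10:CO2 mole ratio is 2:8, so n(CO2) = 3.4483 × 8/2 = 13.793 mol.
Mass of CO2 = 13.793 mol × 44.01 g/mol = 607.03 g.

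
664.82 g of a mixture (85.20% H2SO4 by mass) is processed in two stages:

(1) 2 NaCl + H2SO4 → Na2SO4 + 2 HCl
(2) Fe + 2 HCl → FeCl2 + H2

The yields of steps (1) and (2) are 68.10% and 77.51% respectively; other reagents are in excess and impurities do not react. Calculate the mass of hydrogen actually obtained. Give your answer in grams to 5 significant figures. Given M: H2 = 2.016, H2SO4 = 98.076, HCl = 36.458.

Pure H2SO4 = 664.82 × 0.8520 = 566.427 g.
n(H2SO4) = 566.427 / 98.076 = 5.77538 mol.
Step 1 (H2SO4:HCl = 1:2): theoretical n(HCl) = 11.5508 mol; at 68.10% yield, n(HCl) = 7.86607 mol.
Step 2 (HCl:H2 = 2:1): theoretical n(H2) = 3.93304 mol, so theoretical mass = 3.93304 × 2.016 = 7.92900 g.
At 77.51% yield, actual mass of H2 = 7.92900 × 0.7751 = 6.14577 g.

6.1458 g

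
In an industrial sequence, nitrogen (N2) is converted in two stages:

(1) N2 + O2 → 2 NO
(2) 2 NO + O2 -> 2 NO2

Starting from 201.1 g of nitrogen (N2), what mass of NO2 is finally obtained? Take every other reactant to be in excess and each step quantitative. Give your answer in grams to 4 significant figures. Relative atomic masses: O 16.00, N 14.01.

M(N2) = 2(14.01) = 28.02 g/mol.
M(NO2) = 14.01 + 2(16.00) = 46.01 g/mol.
n(N2) = 201.10 / 28.02 = 7.1770 mol.
Step 1 gives a 1:2 ratio of N2 to NO, so n(NO) = 14.354 mol.
In step 2 the NO:NO2 ratio is 2:2, so n(NO2) = 14.354 mol.
Mass of NO2 = 14.354 × 46.01 = 660.43 g.

660.4 g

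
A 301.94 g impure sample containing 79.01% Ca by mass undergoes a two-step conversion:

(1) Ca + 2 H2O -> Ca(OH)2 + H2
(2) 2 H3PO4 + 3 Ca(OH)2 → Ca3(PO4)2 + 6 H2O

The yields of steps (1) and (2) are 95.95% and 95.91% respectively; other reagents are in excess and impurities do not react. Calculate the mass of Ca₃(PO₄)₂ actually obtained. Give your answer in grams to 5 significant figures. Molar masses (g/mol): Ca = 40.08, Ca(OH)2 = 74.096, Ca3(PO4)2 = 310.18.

566.34 g

Pure Ca = 301.94 × 0.7901 = 238.563 g.
n(Ca) = 238.563 / 40.08 = 5.95217 mol.
Step 1 (Ca:Ca(OH)2 = 1:1): theoretical n(Ca(OH)2) = 5.95217 mol; at 95.95% yield, n(Ca(OH)2) = 5.71110 mol.
Step 2 (Ca(OH)2:Ca3(PO4)2 = 3:1): theoretical n(Ca3(PO4)2) = 1.90370 mol, so theoretical mass = 1.90370 × 310.18 = 590.490 g.
At 95.91% yield, actual mass of Ca3(PO4)2 = 590.490 × 0.9591 = 566.339 g.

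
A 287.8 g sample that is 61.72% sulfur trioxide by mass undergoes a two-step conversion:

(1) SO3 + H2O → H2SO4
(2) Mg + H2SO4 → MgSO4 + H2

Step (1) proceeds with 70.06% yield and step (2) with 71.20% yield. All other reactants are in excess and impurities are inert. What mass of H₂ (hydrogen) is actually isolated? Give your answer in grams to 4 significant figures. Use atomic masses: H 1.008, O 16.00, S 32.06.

2.231 g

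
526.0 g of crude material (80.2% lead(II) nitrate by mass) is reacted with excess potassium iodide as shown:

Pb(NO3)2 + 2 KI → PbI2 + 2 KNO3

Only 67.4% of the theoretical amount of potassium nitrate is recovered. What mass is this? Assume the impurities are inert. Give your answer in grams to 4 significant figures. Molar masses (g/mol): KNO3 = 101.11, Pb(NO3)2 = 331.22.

173.6 g

Pure Pb(NO3)2 available = 526.0 g × 0.802 = 421.85 g.
n(Pb(NO3)2) = 421.85 g / 331.22 g/mol = 1.2736 mol.
From the equation the Pb(NO3)2:KNO3 mole ratio is 1:2, so n(KNO3) = 1.2736 × 2/1 = 2.5473 mol.
Mass of KNO3 = 2.5473 mol × 101.11 g/mol = 257.55 g.
Actual mass collected = 257.55 g × 0.674 = 173.59 g.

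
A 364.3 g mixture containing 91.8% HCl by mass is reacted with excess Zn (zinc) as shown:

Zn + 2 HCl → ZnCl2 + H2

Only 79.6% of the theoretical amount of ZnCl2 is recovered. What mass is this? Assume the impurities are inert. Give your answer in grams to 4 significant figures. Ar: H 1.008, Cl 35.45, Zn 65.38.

497.5 g

Pure HCl available = 364.3 g × 0.918 = 334.43 g.
M(HCl) = 1.008 + 35.45 = 36.458 g/mol.
M(ZnCl2) = 65.38 + 2(35.45) = 136.28 g/mol.
n(HCl) = 334.43 g / 36.458 g/mol = 9.1729 mol.
From the equation the HCl:ZnCl2 mole ratio is 2:1, so n(ZnCl2) = 9.1729 × 1/2 = 4.5865 mol.
Mass of ZnCl2 = 4.5865 mol × 136.28 g/mol = 625.04 g.
Actual mass collected = 625.04 g × 0.796 = 497.54 g.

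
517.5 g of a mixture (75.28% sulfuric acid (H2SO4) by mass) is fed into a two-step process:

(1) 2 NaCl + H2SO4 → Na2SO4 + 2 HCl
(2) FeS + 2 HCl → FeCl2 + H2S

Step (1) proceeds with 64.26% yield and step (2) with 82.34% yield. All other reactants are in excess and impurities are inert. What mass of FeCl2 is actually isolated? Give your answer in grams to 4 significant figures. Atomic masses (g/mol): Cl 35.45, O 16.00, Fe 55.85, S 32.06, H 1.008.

Pure H2SO4 = 517.5 × 0.7528 = 389.57 g.
M(H2SO4) = 2(1.008) + 32.06 + 4(16.00) = 98.076 g/mol.
M(FeCl2) = 55.85 + 2(35.45) = 126.75 g/mol.
n(H2SO4) = 389.57 / 98.076 = 3.9722 mol.
Step 1 (H2SO4:HCl = 1:2): theoretical n(HCl) = 7.9443 mol; at 64.26% yield, n(HCl) = 5.1050 mol.
Step 2 (HCl:FeCl2 = 2:1): theoretical n(FeCl2) = 2.5525 mol, so theoretical mass = 2.5525 × 126.75 = 323.53 g.
At 82.34% yield, actual mass of FeCl2 = 323.53 × 0.8234 = 266.40 g.

266.4 g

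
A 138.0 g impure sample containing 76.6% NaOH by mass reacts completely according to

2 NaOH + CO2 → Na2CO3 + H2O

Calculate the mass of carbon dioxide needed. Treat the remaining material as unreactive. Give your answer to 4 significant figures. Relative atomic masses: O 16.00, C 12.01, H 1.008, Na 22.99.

Mass of pure NaOH = 138.0 g × 0.766 = 105.71 g.
M(NaOH) = 22.99 + 16.00 + 1.008 = 39.998 g/mol.
M(CO2) = 12.01 + 2(16.00) = 44.01 g/mol.
n(NaOH) = 105.71 g / 39.998 g/mol = 2.6428 mol.
From the equation the NaOH:CO2 mole ratio is 2:1, so n(CO2) = 2.6428 × 1/2 = 1.3214 mol.
Mass of CO2 = 1.3214 mol × 44.01 g/mol = 58.156 g.

58.16 g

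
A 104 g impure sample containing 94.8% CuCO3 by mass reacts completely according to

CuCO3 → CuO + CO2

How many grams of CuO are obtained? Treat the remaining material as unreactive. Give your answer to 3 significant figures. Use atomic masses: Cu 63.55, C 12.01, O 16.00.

Mass of pure CuCO3 = 104 g × 0.948 = 98.59 g.
M(CuCO3) = 63.55 + 12.01 + 3(16.00) = 123.56 g/mol.
M(CuO) = 63.55 + 16.00 = 79.55 g/mol.
n(CuCO3) = 98.59 g / 123.56 g/mol = 0.7979 mol.
From the equation the CuCO3:CuO mole ratio is 1:1, so n(CuO) = 0.7979 × 1/1 = 0.7979 mol.
Mass of CuO = 0.7979 mol × 79.55 g/mol = 63.48 g.

63.5 g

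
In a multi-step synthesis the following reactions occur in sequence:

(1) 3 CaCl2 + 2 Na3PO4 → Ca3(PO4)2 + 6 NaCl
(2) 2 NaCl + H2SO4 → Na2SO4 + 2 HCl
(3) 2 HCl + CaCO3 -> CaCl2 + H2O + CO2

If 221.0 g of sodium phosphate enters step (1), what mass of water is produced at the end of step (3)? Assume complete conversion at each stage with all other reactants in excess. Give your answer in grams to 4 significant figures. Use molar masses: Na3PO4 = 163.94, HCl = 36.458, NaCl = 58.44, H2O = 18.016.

36.43 g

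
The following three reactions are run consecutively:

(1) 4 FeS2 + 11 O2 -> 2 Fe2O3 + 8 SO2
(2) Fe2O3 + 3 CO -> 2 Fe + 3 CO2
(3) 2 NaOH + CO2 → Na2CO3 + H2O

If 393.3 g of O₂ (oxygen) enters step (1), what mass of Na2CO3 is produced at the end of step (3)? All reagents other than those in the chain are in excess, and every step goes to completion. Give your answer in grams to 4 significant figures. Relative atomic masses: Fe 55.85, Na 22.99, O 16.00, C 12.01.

M(O2) = 2(16.00) = 32.00 g/mol.
M(Na2CO3) = 2(22.99) + 12.01 + 3(16.00) = 105.99 g/mol.
n(O2) = 393.3 / 32.00 = 12.291 mol.
Reaction (1): O2→Fe2O3 ratio 11:2 ⇒ n(Fe2O3) = 2.2347 mol.
Reaction (2): Fe2O3→CO2 ratio 1:3 ⇒ n(CO2) = 6.7040 mol.
Reaction (3): CO2→Na2CO3 ratio 1:1 ⇒ n(Na2CO3) = 6.7040 mol.
Mass of Na2CO3 = 6.7040 × 105.99 = 710.55 g.

710.6 g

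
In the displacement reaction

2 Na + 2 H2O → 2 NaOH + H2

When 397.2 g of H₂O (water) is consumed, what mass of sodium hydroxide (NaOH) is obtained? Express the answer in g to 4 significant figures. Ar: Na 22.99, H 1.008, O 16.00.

M(H2O) = 2(1.008) + 16.00 = 18.016 g/mol.
M(NaOH) = 22.99 + 16.00 + 1.008 = 39.998 g/mol.
n(H2O) = 397.20 g / 18.016 g/mol = 22.047 mol.
From the equation the H2O:NaOH mole ratio is 2:2, so n(NaOH) = 22.047 × 2/2 = 22.047 mol.
Mass of NaOH = 22.047 mol × 39.998 g/mol = 881.84 g.

881.8 g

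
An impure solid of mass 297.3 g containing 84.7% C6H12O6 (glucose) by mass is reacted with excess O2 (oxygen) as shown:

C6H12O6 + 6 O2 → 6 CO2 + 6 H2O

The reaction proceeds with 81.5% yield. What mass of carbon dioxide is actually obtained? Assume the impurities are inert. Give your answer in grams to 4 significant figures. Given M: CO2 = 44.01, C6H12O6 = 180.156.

300.8 g

Pure C6H12O6 available = 297.3 g × 0.847 = 251.81 g.
n(C6H12O6) = 251.81 g / 180.156 g/mol = 1.3978 mol.
From the equation the C6H12O6:CO2 mole ratio is 1:6, so n(CO2) = 1.3978 × 6/1 = 8.3865 mol.
Mass of CO2 = 8.3865 mol × 44.01 g/mol = 369.09 g.
Actual mass collected = 369.09 g × 0.815 = 300.81 g.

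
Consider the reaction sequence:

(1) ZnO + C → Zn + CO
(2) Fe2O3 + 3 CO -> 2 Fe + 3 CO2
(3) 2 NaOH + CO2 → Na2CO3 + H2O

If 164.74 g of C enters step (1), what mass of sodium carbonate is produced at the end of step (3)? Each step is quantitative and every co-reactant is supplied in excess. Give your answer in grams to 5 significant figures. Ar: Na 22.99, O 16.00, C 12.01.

M(C) = 12.01 g/mol.
M(Na2CO3) = 2(22.99) + 12.01 + 3(16.00) = 105.99 g/mol.
n(C) = 164.74 / 12.01 = 13.7169 mol.
Reaction (1): C→CO ratio 1:1 ⇒ n(CO) = 13.7169 mol.
Reaction (2): CO→CO2 ratio 3:3 ⇒ n(CO2) = 13.7169 mol.
Reaction (3): CO2→Na2CO3 ratio 1:1 ⇒ n(Na2CO3) = 13.7169 mol.
Mass of Na2CO3 = 13.7169 × 105.99 = 1453.85 g.

1453.9 g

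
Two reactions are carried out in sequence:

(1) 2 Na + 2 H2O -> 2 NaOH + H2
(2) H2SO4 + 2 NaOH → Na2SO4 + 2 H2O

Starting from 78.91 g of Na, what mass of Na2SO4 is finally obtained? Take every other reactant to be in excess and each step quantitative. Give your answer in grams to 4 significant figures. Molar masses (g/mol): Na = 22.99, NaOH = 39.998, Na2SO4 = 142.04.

243.8 g

n(Na) = 78.910 / 22.99 = 3.4324 mol.
Step 1 gives a 2:2 ratio of Na to NaOH, so n(NaOH) = 3.4324 mol.
In step 2 the NaOH:Na2SO4 ratio is 2:1, so n(Na2SO4) = 1.7162 mol.
Mass of Na2SO4 = 1.7162 × 142.04 = 243.77 g.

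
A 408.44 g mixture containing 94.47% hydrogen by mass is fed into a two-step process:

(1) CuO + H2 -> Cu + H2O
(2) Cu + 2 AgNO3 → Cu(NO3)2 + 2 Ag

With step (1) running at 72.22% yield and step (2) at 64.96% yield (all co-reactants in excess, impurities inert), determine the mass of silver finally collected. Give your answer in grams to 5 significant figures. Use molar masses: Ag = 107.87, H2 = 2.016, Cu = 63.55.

Pure H2 = 408.44 × 0.9447 = 385.853 g.
n(H2) = 385.853 / 2.016 = 191.395 mol.
Step 1 (H2:Cu = 1:1): theoretical n(Cu) = 191.395 mol; at 72.22% yield, n(Cu) = 138.226 mol.
Step 2 (Cu:Ag = 1:2): theoretical n(Ag) = 276.452 mol, so theoretical mass = 276.452 × 107.87 = 29820.8 g.
At 64.96% yield, actual mass of Ag = 29820.8 × 0.6496 = 19371.6 g.

19372 g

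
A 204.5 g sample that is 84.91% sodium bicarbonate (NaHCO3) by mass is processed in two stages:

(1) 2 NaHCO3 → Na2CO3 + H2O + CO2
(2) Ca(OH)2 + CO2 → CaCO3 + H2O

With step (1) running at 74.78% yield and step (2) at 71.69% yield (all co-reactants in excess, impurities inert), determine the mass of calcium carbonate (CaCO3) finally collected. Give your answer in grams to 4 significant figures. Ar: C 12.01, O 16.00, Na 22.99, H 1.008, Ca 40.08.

55.45 g

Pure NaHCO3 = 204.5 × 0.8491 = 173.64 g.
M(NaHCO3) = 22.99 + 1.008 + 12.01 + 3(16.00) = 84.008 g/mol.
M(CaCO3) = 40.08 + 12.01 + 3(16.00) = 100.09 g/mol.
n(NaHCO3) = 173.64 / 84.008 = 2.0670 mol.
Step 1 (NaHCO3:CO2 = 2:1): theoretical n(CO2) = 1.0335 mol; at 74.78% yield, n(CO2) = 0.77284 mol.
Step 2 (CO2:CaCO3 = 1:1): theoretical n(CaCO3) = 0.77284 mol, so theoretical mass = 0.77284 × 100.09 = 77.353 g.
At 71.69% yield, actual mass of CaCO3 = 77.353 × 0.7169 = 55.454 g.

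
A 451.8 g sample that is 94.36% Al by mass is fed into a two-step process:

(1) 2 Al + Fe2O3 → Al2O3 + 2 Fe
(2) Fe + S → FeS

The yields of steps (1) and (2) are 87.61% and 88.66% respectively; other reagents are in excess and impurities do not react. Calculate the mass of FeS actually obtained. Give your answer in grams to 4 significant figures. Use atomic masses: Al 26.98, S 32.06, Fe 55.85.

1079 g

Pure Al = 451.8 × 0.9436 = 426.32 g.
M(Al) = 26.98 g/mol.
M(FeS) = 55.85 + 32.06 = 87.91 g/mol.
n(Al) = 426.32 / 26.98 = 15.801 mol.
Step 1 (Al:Fe = 2:2): theoretical n(Fe) = 15.801 mol; at 87.61% yield, n(Fe) = 13.843 mol.
Step 2 (Fe:FeS = 1:1): theoretical n(FeS) = 13.843 mol, so theoretical mass = 13.843 × 87.91 = 1217.0 g.
At 88.66% yield, actual mass of FeS = 1217.0 × 0.8866 = 1079.0 g.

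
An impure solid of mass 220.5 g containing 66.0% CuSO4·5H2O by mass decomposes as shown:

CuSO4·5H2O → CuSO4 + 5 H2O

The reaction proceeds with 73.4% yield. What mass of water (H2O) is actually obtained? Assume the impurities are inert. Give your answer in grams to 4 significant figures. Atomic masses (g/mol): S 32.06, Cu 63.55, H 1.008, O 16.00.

Pure CuSO4·5H2O available = 220.5 g × 0.660 = 145.53 g.
M(CuSO4·5H2O) = 63.55 + 32.06 + 9(16.00) + 10(1.008) = 249.69 g/mol.
M(H2O) = 2(1.008) + 16.00 = 18.016 g/mol.
n(CuSO4·5H2O) = 145.53 g / 249.69 g/mol = 0.58284 mol.
From the equation the CuSO4·5H2O:H2O mole ratio is 1:5, so n(H2O) = 0.58284 × 5/1 = 2.9142 mol.
Mass of H2O = 2.9142 mol × 18.016 g/mol = 52.502 g.
Actual mass collected = 52.502 g × 0.734 = 38.537 g.

38.54 g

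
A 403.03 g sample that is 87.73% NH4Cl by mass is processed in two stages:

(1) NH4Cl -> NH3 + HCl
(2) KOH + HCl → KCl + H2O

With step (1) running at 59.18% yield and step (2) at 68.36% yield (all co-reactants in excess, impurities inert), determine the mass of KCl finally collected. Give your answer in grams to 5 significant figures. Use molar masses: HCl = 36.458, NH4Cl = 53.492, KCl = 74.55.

Pure NH4Cl = 403.03 × 0.8773 = 353.578 g.
n(NH4Cl) = 353.578 / 53.492 = 6.60993 mol.
Step 1 (NH4Cl:HCl = 1:1): theoretical n(HCl) = 6.60993 mol; at 59.18% yield, n(HCl) = 3.91175 mol.
Step 2 (HCl:KCl = 1:1): theoretical n(KCl) = 3.91175 mol, so theoretical mass = 3.91175 × 74.55 = 291.621 g.
At 68.36% yield, actual mass of KCl = 291.621 × 0.6836 = 199.352 g.

199.35 g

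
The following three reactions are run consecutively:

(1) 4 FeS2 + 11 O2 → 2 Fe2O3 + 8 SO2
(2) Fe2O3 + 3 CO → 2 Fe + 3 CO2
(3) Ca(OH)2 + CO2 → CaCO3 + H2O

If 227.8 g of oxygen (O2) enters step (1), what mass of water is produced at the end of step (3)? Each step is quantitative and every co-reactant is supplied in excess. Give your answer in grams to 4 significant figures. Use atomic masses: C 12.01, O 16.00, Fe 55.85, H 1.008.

69.96 g

M(O2) = 2(16.00) = 32.00 g/mol.
M(H2O) = 2(1.008) + 16.00 = 18.016 g/mol.
n(O2) = 227.8 / 32.00 = 7.1188 mol.
Reaction (1): O2→Fe2O3 ratio 11:2 ⇒ n(Fe2O3) = 1.2943 mol.
Reaction (2): Fe2O3→CO2 ratio 1:3 ⇒ n(CO2) = 3.8830 mol.
Reaction (3): CO2→H2O ratio 1:1 ⇒ n(H2O) = 3.8830 mol.
Mass of H2O = 3.8830 × 18.016 = 69.955 g.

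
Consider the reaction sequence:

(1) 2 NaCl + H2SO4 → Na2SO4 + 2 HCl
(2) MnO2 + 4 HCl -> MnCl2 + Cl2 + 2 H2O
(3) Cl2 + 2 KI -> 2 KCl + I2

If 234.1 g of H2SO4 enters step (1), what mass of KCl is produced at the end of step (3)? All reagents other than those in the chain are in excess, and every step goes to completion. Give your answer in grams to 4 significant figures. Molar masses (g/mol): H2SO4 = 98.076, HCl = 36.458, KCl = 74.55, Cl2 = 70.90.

177.9 g

n(H2SO4) = 234.1 / 98.076 = 2.3869 mol.
Reaction (1): H2SO4→HCl ratio 1:2 ⇒ n(HCl) = 4.7738 mol.
Reaction (2): HCl→Cl2 ratio 4:1 ⇒ n(Cl2) = 1.1935 mol.
Reaction (3): Cl2→KCl ratio 1:2 ⇒ n(KCl) = 2.3869 mol.
Mass of KCl = 2.3869 × 74.55 = 177.95 g.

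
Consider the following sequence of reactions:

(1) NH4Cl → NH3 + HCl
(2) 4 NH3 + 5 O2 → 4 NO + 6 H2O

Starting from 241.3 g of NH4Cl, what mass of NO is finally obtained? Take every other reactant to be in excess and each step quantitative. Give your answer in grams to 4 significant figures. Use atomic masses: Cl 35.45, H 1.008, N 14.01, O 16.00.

135.4 g

M(NH4Cl) = 14.01 + 4(1.008) + 35.45 = 53.492 g/mol.
M(NO) = 14.01 + 16.00 = 30.01 g/mol.
n(NH4Cl) = 241.30 / 53.492 = 4.5110 mol.
Step 1 gives a 1:1 ratio of NH4Cl to NH3, so n(NH3) = 4.5110 mol.
In step 2 the NH3:NO ratio is 4:4, so n(NO) = 4.5110 mol.
Mass of NO = 4.5110 × 30.01 = 135.37 g.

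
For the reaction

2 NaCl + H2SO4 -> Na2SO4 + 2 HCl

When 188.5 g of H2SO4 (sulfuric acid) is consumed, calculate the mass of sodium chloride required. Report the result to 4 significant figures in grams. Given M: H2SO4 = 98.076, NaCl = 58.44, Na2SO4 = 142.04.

n(H2SO4) = 188.50 g / 98.076 g/mol = 1.9220 mol.
From the equation the H2SO4:NaCl mole ratio is 1:2, so n(NaCl) = 1.9220 × 2/1 = 3.8440 mol.
Mass of NaCl = 3.8440 mol × 58.44 g/mol = 224.64 g.

224.6 g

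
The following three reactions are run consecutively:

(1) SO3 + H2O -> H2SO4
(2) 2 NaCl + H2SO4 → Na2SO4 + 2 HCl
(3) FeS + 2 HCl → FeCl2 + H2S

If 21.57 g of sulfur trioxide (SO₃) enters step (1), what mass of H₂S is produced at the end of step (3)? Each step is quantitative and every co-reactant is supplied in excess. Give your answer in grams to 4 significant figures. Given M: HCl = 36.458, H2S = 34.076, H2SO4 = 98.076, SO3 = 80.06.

9.181 g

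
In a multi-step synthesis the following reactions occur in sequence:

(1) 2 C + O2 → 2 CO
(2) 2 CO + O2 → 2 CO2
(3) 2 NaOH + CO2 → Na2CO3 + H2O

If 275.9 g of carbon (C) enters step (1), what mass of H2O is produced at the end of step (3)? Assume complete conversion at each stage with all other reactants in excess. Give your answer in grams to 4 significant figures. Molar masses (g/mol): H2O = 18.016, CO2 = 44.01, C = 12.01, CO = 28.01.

413.9 g

n(C) = 275.9 / 12.01 = 22.973 mol.
Reaction (1): C→CO ratio 2:2 ⇒ n(CO) = 22.973 mol.
Reaction (2): CO→CO2 ratio 2:2 ⇒ n(CO2) = 22.973 mol.
Reaction (3): CO2→H2O ratio 1:1 ⇒ n(H2O) = 22.973 mol.
Mass of H2O = 22.973 × 18.016 = 413.87 g.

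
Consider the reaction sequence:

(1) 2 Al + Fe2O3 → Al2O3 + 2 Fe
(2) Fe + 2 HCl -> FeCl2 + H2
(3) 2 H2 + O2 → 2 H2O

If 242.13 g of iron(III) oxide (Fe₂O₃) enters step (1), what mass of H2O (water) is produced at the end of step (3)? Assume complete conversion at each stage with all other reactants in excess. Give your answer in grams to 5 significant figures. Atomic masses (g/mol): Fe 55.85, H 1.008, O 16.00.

M(Fe2O3) = 2(55.85) + 3(16.00) = 159.70 g/mol.
M(H2O) = 2(1.008) + 16.00 = 18.016 g/mol.
n(Fe2O3) = 242.13 / 159.70 = 1.51616 mol.
Reaction (1): Fe2O3→Fe ratio 1:2 ⇒ n(Fe) = 3.03231 mol.
Reaction (2): Fe→H2 ratio 1:1 ⇒ n(H2) = 3.03231 mol.
Reaction (3): H2→H2O ratio 2:2 ⇒ n(H2O) = 3.03231 mol.
Mass of H2O = 3.03231 × 18.016 = 54.6301 g.

54.630 g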